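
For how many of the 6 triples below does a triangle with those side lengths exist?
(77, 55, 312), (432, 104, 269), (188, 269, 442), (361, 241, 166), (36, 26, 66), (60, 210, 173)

(55,77,312): 55+77 ≤ 312 → not valid
(104,269,432): 104+269 ≤ 432 → not valid
(188,269,442): 188+269 > 442 → valid
(166,241,361): 166+241 > 361 → valid
(26,36,66): 26+36 ≤ 66 → not valid
(60,173,210): 60+173 > 210 → valid
3 of the 6 triples form a triangle.

3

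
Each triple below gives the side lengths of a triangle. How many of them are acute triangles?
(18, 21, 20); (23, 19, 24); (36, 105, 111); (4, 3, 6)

(18,21,20): 18²+20² = 724 > 441 = 21² → acute
(23,19,24): 19²+23² = 890 > 576 = 24² → acute
(36,105,111): 36²+105² = 12321 = 111² → right
(4,3,6): 3²+4² = 25 < 36 = 6² → obtuse
2 of the 4 are acute.

2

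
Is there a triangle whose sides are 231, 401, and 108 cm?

The longest side is 401, but the other two sum to only 339.
339 < 401, so the triangle inequality fails.

No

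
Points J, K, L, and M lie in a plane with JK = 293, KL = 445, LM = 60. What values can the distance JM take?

The maximum is all hops collinear in one direction: 293 + 445 + 60 = 798.
The longest hop is 445; the others sum to 353. Folding the others back against it leaves at least 445 − 353 = 92.

92 ≤ JM ≤ 798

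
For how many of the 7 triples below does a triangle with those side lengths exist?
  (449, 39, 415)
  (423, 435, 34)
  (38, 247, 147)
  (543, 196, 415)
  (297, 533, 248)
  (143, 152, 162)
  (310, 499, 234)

(39,415,449): 39+415 > 449 → valid
(34,423,435): 34+423 > 435 → valid
(38,147,247): 38+147 ≤ 247 → not valid
(196,415,543): 196+415 > 543 → valid
(248,297,533): 248+297 > 533 → valid
(143,152,162): 143+152 > 162 → valid
(234,310,499): 234+310 > 499 → valid
6 of the 7 triples form a triangle.

6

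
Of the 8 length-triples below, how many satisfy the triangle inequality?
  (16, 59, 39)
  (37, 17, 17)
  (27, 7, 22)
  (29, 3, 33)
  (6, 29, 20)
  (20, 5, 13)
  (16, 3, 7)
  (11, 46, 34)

1

(16,39,59): 16+39 ≤ 59 → not valid
(17,17,37): 17+17 ≤ 37 → not valid
(7,22,27): 7+22 > 27 → valid
(3,29,33): 3+29 ≤ 33 → not valid
(6,20,29): 6+20 ≤ 29 → not valid
(5,13,20): 5+13 ≤ 20 → not valid
(3,7,16): 3+7 ≤ 16 → not valid
(11,34,46): 11+34 ≤ 46 → not valid
1 of the 8 triples forms a triangle.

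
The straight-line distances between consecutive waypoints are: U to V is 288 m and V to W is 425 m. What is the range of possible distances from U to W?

By the triangle inequality, |288 − 425| ≤ UW ≤ 288 + 425.

137 ≤ UW ≤ 713 m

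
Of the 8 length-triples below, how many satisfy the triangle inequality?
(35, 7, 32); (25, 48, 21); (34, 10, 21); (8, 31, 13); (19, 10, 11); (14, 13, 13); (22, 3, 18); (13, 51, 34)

3

(7,32,35): 7+32 > 35 → valid
(21,25,48): 21+25 ≤ 48 → not valid
(10,21,34): 10+21 ≤ 34 → not valid
(8,13,31): 8+13 ≤ 31 → not valid
(10,11,19): 10+11 > 19 → valid
(13,13,14): 13+13 > 14 → valid
(3,18,22): 3+18 ≤ 22 → not valid
(13,34,51): 13+34 ≤ 51 → not valid
3 of the 8 triples form a triangle.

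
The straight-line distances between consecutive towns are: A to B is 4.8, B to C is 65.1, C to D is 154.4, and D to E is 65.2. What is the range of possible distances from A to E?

19.3 ≤ AE ≤ 289.5

The maximum is all hops collinear in one direction: 4.8 + 65.1 + 154.4 + 65.2 = 289.5.
The longest hop is 154.4; the others sum to 135.1. Folding the others back against it leaves at least 154.4 − 135.1 = 19.3.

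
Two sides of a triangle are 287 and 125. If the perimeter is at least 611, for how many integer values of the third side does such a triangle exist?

Triangle inequality: 162 < x < 412. Perimeter ≥ 611 gives x ≥ 611 − 287 − 125 = 199.
So 199 ≤ x < 412; integers 199 through 411: 213 values.

213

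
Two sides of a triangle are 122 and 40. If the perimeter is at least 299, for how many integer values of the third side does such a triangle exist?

25

Triangle inequality: 82 < x < 162. Perimeter ≥ 299 gives x ≥ 299 − 122 − 40 = 137.
So 137 ≤ x < 162; integers 137 through 161: 25 values.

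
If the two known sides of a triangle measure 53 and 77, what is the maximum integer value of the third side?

The third side must be strictly less than 53 + 77 = 130.
The largest integer below 130 is 129.

129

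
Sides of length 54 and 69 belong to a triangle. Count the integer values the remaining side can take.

The third side lies in the open interval (15, 123).
Integers from 16 to 122 inclusive: 122 − 16 + 1 = 107.

107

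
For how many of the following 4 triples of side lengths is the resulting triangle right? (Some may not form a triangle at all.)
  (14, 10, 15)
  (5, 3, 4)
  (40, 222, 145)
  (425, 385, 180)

(14,10,15): 10²+14² = 296 > 225 = 15² → acute
(5,3,4): 3²+4² = 25 = 5² → right
(40,222,145): 40+145 ≤ 222, not a triangle
(425,385,180): 180²+385² = 180625 = 425² → right
2 of the 4 are right.

2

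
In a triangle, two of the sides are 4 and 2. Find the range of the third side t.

By the triangle inequality, t must be less than 4 + 2 = 6 and greater than |4 − 2| = 2.

2 < t < 6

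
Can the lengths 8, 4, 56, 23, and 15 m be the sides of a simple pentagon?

No

For a pentagon, each side must be shorter than the sum of the others.
Here the longest side is 56, but the remaining 4 sides sum to only 50.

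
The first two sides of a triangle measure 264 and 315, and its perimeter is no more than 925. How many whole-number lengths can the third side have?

295

Triangle inequality: 51 < x < 579. Perimeter ≤ 925 gives x ≤ 925 − 264 − 315 = 346.
So 51 < x ≤ 346; integers 52 through 346: 295 values.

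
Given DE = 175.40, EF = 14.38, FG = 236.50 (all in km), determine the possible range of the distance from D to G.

46.72 ≤ DG ≤ 426.28 km

The maximum is all hops collinear in one direction: 175.40 + 14.38 + 236.50 = 426.28.
The longest hop is 236.50; the others sum to 189.78. Folding the others back against it leaves at least 236.50 − 189.78 = 46.72.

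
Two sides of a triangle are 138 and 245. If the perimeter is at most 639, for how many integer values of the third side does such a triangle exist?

Triangle inequality: 107 < x < 383. Perimeter ≤ 639 gives x ≤ 639 − 138 − 245 = 256.
So 107 < x ≤ 256; integers 108 through 256: 149 values.

149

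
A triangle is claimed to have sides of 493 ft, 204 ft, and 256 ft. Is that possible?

No

The longest side is 493, but the other two sum to only 460.
460 < 493, so the triangle inequality fails.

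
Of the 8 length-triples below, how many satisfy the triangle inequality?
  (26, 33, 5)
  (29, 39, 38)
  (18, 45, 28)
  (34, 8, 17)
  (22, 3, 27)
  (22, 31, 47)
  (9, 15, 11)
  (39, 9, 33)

5

(5,26,33): 5+26 ≤ 33 → not valid
(29,38,39): 29+38 > 39 → valid
(18,28,45): 18+28 > 45 → valid
(8,17,34): 8+17 ≤ 34 → not valid
(3,22,27): 3+22 ≤ 27 → not valid
(22,31,47): 22+31 > 47 → valid
(9,11,15): 9+11 > 15 → valid
(9,33,39): 9+33 > 39 → valid
5 of the 8 triples form a triangle.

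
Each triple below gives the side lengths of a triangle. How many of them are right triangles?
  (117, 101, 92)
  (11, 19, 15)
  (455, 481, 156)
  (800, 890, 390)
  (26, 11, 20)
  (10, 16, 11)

(117,101,92): 92²+101² = 18665 > 13689 = 117² → acute
(11,19,15): 11²+15² = 346 < 361 = 19² → obtuse
(455,481,156): 156²+455² = 231361 = 481² → right
(800,890,390): 390²+800² = 792100 = 890² → right
(26,11,20): 11²+20² = 521 < 676 = 26² → obtuse
(10,16,11): 10²+11² = 221 < 256 = 16² → obtuse
2 of the 6 are right.

2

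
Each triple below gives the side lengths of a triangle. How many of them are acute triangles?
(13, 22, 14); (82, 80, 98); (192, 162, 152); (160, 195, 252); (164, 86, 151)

(13,22,14): 13²+14² = 365 < 484 = 22² → obtuse
(82,80,98): 80²+82² = 13124 > 9604 = 98² → acute
(192,162,152): 152²+162² = 49348 > 36864 = 192² → acute
(160,195,252): 160²+195² = 63625 > 63504 = 252² → acute
(164,86,151): 86²+151² = 30197 > 26896 = 164² → acute
4 of the 5 are acute.

4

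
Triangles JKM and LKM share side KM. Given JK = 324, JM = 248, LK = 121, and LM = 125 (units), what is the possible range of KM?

76 < KM < 246

From triangle JKM: |324 − 248| < KM < 324 + 248, i.e. 76 < KM < 572.
From triangle LKM: 4 < KM < 246.
Both must hold, so KM lies in the intersection.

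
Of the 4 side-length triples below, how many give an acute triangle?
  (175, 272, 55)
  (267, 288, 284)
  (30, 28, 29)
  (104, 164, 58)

(175,272,55): 55+175 ≤ 272, not a triangle
(267,288,284): 267²+284² = 151945 > 82944 = 288² → acute
(30,28,29): 28²+29² = 1625 > 900 = 30² → acute
(104,164,58): 58+104 ≤ 164, not a triangle
2 of the 4 are acute.

2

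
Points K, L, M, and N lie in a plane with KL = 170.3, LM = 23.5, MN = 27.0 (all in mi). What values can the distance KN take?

The maximum is all hops collinear in one direction: 170.3 + 23.5 + 27.0 = 220.8.
The longest hop is 170.3; the others sum to 50.5. Folding the others back against it leaves at least 170.3 − 50.5 = 119.8.

119.8 ≤ KN ≤ 220.8 mi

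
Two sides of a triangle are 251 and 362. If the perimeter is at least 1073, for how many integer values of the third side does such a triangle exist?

Triangle inequality: 111 < x < 613. Perimeter ≥ 1073 gives x ≥ 1073 − 251 − 362 = 460.
So 460 ≤ x < 613; integers 460 through 612: 153 values.

153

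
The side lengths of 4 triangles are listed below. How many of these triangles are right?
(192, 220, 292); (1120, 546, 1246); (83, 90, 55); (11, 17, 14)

2

(192,220,292): 192²+220² = 85264 = 292² → right
(1120,546,1246): 546²+1120² = 1552516 = 1246² → right
(83,90,55): 55²+83² = 9914 > 8100 = 90² → acute
(11,17,14): 11²+14² = 317 > 289 = 17² → acute
2 of the 4 are right.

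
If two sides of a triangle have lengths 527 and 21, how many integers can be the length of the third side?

41

The third side lies in the open interval (506, 548).
Integers from 507 to 547 inclusive: 547 − 507 + 1 = 41.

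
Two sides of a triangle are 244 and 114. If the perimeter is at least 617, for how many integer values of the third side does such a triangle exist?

99

Triangle inequality: 130 < x < 358. Perimeter ≥ 617 gives x ≥ 617 − 244 − 114 = 259.
So 259 ≤ x < 358; integers 259 through 357: 99 values.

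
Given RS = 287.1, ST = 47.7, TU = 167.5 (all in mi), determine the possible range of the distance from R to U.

71.9 ≤ RU ≤ 502.3 mi

The maximum is all hops collinear in one direction: 287.1 + 47.7 + 167.5 = 502.3.
The longest hop is 287.1; the others sum to 215.2. Folding the others back against it leaves at least 287.1 − 215.2 = 71.9.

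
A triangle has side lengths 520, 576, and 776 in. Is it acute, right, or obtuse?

Compare the square of the longest side to the sum of squares of the other two: 520² + 576² = 602176 = 776².

right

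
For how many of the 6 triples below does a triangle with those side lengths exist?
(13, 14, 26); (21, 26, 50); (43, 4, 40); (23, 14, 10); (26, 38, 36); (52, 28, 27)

5

(13,14,26): 13+14 > 26 → valid
(21,26,50): 21+26 ≤ 50 → not valid
(4,40,43): 4+40 > 43 → valid
(10,14,23): 10+14 > 23 → valid
(26,36,38): 26+36 > 38 → valid
(27,28,52): 27+28 > 52 → valid
5 of the 6 triples form a triangle.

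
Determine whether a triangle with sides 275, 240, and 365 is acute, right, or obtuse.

right

Compare the square of the longest side to the sum of squares of the other two: 240² + 275² = 133225 = 365².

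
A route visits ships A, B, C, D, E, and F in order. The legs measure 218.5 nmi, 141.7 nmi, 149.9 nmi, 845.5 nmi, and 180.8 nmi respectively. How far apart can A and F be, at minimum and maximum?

The maximum is all hops collinear in one direction: 218.5 + 141.7 + 149.9 + 845.5 + 180.8 = 1536.4.
The longest hop is 845.5; the others sum to 690.9. Folding the others back against it leaves at least 845.5 − 690.9 = 154.6.

154.6 ≤ AF ≤ 1536.4 nmi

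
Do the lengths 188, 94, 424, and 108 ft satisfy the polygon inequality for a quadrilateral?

No

For a quadrilateral, each side must be shorter than the sum of the others.
Here the longest side is 424, but the remaining 3 sides sum to only 390.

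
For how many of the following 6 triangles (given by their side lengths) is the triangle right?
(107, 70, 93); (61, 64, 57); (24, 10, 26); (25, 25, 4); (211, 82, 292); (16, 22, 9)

(107,70,93): 70²+93² = 13549 > 11449 = 107² → acute
(61,64,57): 57²+61² = 6970 > 4096 = 64² → acute
(24,10,26): 10²+24² = 676 = 26² → right
(25,25,4): 4²+25² = 641 > 625 = 25² → acute
(211,82,292): 82²+211² = 51245 < 85264 = 292² → obtuse
(16,22,9): 9²+16² = 337 < 484 = 22² → obtuse
1 of the 6 is right.

1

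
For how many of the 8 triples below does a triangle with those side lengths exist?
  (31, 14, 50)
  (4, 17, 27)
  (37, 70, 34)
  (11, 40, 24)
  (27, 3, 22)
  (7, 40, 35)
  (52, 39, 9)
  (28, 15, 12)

2

(14,31,50): 14+31 ≤ 50 → not valid
(4,17,27): 4+17 ≤ 27 → not valid
(34,37,70): 34+37 > 70 → valid
(11,24,40): 11+24 ≤ 40 → not valid
(3,22,27): 3+22 ≤ 27 → not valid
(7,35,40): 7+35 > 40 → valid
(9,39,52): 9+39 ≤ 52 → not valid
(12,15,28): 12+15 ≤ 28 → not valid
2 of the 8 triples form a triangle.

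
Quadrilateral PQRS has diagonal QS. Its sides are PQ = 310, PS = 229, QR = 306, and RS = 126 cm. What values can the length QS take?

From triangle PQS: |310 − 229| < QS < 310 + 229, i.e. 81 < QS < 539.
From triangle RQS: 180 < QS < 432.
Both must hold, so QS lies in the intersection.

180 < QS < 432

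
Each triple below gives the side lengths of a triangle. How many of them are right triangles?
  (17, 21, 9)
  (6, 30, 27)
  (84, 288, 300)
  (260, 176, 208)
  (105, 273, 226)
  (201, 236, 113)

1

(17,21,9): 9²+17² = 370 < 441 = 21² → obtuse
(6,30,27): 6²+27² = 765 < 900 = 30² → obtuse
(84,288,300): 84²+288² = 90000 = 300² → right
(260,176,208): 176²+208² = 74240 > 67600 = 260² → acute
(105,273,226): 105²+226² = 62101 < 74529 = 273² → obtuse
(201,236,113): 113²+201² = 53170 < 55696 = 236² → obtuse
1 of the 6 is right.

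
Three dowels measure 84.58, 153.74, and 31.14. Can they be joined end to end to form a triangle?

No

The longest side is 153.74, but the other two sum to only 115.72.
115.72 < 153.74, so the triangle inequality fails.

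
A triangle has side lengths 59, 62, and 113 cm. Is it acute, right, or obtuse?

Compare the square of the longest side to the sum of squares of the other two: 59² + 62² = 7325 < 12769 = 113².

obtuse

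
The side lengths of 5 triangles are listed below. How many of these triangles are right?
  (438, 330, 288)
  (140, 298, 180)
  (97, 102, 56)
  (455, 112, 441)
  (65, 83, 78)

2

(438,330,288): 288²+330² = 191844 = 438² → right
(140,298,180): 140²+180² = 52000 < 88804 = 298² → obtuse
(97,102,56): 56²+97² = 12545 > 10404 = 102² → acute
(455,112,441): 112²+441² = 207025 = 455² → right
(65,83,78): 65²+78² = 10309 > 6889 = 83² → acute
2 of the 5 are right.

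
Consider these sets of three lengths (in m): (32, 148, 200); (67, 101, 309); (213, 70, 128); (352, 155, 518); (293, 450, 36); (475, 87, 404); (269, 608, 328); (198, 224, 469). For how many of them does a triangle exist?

(32,148,200): 32+148 ≤ 200 → not valid
(67,101,309): 67+101 ≤ 309 → not valid
(70,128,213): 70+128 ≤ 213 → not valid
(155,352,518): 155+352 ≤ 518 → not valid
(36,293,450): 36+293 ≤ 450 → not valid
(87,404,475): 87+404 > 475 → valid
(269,328,608): 269+328 ≤ 608 → not valid
(198,224,469): 198+224 ≤ 469 → not valid
1 of the 8 triples forms a triangle.

1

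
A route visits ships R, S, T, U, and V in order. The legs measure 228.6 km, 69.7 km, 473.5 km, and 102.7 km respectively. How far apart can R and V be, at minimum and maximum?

72.5 ≤ RV ≤ 874.5 km

The maximum is all hops collinear in one direction: 228.6 + 69.7 + 473.5 + 102.7 = 874.5.
The longest hop is 473.5; the others sum to 401.0. Folding the others back against it leaves at least 473.5 − 401.0 = 72.5.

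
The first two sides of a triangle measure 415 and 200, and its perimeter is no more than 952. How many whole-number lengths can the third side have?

122

Triangle inequality: 215 < x < 615. Perimeter ≤ 952 gives x ≤ 952 − 415 − 200 = 337.
So 215 < x ≤ 337; integers 216 through 337: 122 values.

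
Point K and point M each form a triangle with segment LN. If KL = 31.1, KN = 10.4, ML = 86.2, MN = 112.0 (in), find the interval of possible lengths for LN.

25.8 < LN < 41.5

From triangle KLN: |31.1 − 10.4| < LN < 31.1 + 10.4, i.e. 20.7 < LN < 41.5.
From triangle MLN: 25.8 < LN < 198.2.
Both must hold, so LN lies in the intersection.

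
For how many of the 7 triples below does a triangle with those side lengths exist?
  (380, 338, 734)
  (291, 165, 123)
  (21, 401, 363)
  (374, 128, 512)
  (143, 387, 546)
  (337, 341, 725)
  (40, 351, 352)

(338,380,734): 338+380 ≤ 734 → not valid
(123,165,291): 123+165 ≤ 291 → not valid
(21,363,401): 21+363 ≤ 401 → not valid
(128,374,512): 128+374 ≤ 512 → not valid
(143,387,546): 143+387 ≤ 546 → not valid
(337,341,725): 337+341 ≤ 725 → not valid
(40,351,352): 40+351 > 352 → valid
1 of the 7 triples forms a triangle.

1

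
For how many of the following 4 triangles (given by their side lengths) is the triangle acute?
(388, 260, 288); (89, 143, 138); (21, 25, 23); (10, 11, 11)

(388,260,288): 260²+288² = 150544 = 388² → right
(89,143,138): 89²+138² = 26965 > 20449 = 143² → acute
(21,25,23): 21²+23² = 970 > 625 = 25² → acute
(10,11,11): 10²+11² = 221 > 121 = 11² → acute
3 of the 4 are acute.

3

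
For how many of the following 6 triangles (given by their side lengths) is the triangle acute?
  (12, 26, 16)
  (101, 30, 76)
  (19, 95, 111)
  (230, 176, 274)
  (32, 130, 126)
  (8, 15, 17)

(12,26,16): 12²+16² = 400 < 676 = 26² → obtuse
(101,30,76): 30²+76² = 6676 < 10201 = 101² → obtuse
(19,95,111): 19²+95² = 9386 < 12321 = 111² → obtuse
(230,176,274): 176²+230² = 83876 > 75076 = 274² → acute
(32,130,126): 32²+126² = 16900 = 130² → right
(8,15,17): 8²+15² = 289 = 17² → right
1 of the 6 is acute.

1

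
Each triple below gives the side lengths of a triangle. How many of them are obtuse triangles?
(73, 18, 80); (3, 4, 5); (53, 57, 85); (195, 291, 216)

(73,18,80): 18²+73² = 5653 < 6400 = 80² → obtuse
(3,4,5): 3²+4² = 25 = 5² → right
(53,57,85): 53²+57² = 6058 < 7225 = 85² → obtuse
(195,291,216): 195²+216² = 84681 = 291² → right
2 of the 4 are obtuse.

2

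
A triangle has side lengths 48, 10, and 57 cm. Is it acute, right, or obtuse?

obtuse

Compare the square of the longest side to the sum of squares of the other two: 10² + 48² = 2404 < 3249 = 57².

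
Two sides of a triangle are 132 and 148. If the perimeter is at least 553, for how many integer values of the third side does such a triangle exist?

Triangle inequality: 16 < x < 280. Perimeter ≥ 553 gives x ≥ 553 − 132 − 148 = 273.
So 273 ≤ x < 280; integers 273 through 279: 7 values.

7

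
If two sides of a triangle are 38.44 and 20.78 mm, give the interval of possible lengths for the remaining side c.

By the triangle inequality, c must be less than 38.44 + 20.78 = 59.22 and greater than |38.44 − 20.78| = 17.66.

17.66 < c < 59.22 (mm)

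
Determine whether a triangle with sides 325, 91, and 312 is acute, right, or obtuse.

right

Compare the square of the longest side to the sum of squares of the other two: 91² + 312² = 105625 = 325².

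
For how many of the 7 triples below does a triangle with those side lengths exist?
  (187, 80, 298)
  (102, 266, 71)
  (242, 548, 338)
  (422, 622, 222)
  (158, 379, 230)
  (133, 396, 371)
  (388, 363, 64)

5

(80,187,298): 80+187 ≤ 298 → not valid
(71,102,266): 71+102 ≤ 266 → not valid
(242,338,548): 242+338 > 548 → valid
(222,422,622): 222+422 > 622 → valid
(158,230,379): 158+230 > 379 → valid
(133,371,396): 133+371 > 396 → valid
(64,363,388): 64+363 > 388 → valid
5 of the 7 triples form a triangle.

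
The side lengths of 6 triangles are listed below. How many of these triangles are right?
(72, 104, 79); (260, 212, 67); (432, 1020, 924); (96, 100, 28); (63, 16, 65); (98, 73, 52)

3

(72,104,79): 72²+79² = 11425 > 10816 = 104² → acute
(260,212,67): 67²+212² = 49433 < 67600 = 260² → obtuse
(432,1020,924): 432²+924² = 1040400 = 1020² → right
(96,100,28): 28²+96² = 10000 = 100² → right
(63,16,65): 16²+63² = 4225 = 65² → right
(98,73,52): 52²+73² = 8033 < 9604 = 98² → obtuse
3 of the 6 are right.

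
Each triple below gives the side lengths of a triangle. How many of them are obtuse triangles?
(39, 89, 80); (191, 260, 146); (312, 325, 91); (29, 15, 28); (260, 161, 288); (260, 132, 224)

1

(39,89,80): 39²+80² = 7921 = 89² → right
(191,260,146): 146²+191² = 57797 < 67600 = 260² → obtuse
(312,325,91): 91²+312² = 105625 = 325² → right
(29,15,28): 15²+28² = 1009 > 841 = 29² → acute
(260,161,288): 161²+260² = 93521 > 82944 = 288² → acute
(260,132,224): 132²+224² = 67600 = 260² → right
1 of the 6 is obtuse.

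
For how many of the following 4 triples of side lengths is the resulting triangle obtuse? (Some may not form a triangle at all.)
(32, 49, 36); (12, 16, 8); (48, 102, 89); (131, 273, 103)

(32,49,36): 32²+36² = 2320 < 2401 = 49² → obtuse
(12,16,8): 8²+12² = 208 < 256 = 16² → obtuse
(48,102,89): 48²+89² = 10225 < 10404 = 102² → obtuse
(131,273,103): 103+131 ≤ 273, not a triangle
3 of the 4 are obtuse.

3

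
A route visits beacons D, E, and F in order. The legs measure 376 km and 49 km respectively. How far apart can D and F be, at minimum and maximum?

327 ≤ DF ≤ 425 km

By the triangle inequality, |376 − 49| ≤ DF ≤ 376 + 49.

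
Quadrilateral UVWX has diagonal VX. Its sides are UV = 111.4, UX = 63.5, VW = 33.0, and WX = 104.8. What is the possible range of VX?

From triangle UVX: |111.4 − 63.5| < VX < 111.4 + 63.5, i.e. 47.9 < VX < 174.9.
From triangle WVX: 71.8 < VX < 137.8.
Both must hold, so VX lies in the intersection.

71.8 < VX < 137.8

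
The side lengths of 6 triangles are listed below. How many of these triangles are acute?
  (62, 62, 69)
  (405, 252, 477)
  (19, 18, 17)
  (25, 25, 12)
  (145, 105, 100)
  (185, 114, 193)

4

(62,62,69): 62²+62² = 7688 > 4761 = 69² → acute
(405,252,477): 252²+405² = 227529 = 477² → right
(19,18,17): 17²+18² = 613 > 361 = 19² → acute
(25,25,12): 12²+25² = 769 > 625 = 25² → acute
(145,105,100): 100²+105² = 21025 = 145² → right
(185,114,193): 114²+185² = 47221 > 37249 = 193² → acute
4 of the 6 are acute.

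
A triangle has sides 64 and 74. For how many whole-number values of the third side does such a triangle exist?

The third side lies in the open interval (10, 138).
Integers from 11 to 137 inclusive: 137 − 11 + 1 = 127.

127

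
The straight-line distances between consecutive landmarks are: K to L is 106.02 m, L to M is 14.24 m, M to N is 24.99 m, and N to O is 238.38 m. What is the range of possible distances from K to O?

93.13 ≤ KO ≤ 383.63 m

The maximum is all hops collinear in one direction: 106.02 + 14.24 + 24.99 + 238.38 = 383.63.
The longest hop is 238.38; the others sum to 145.25. Folding the others back against it leaves at least 238.38 − 145.25 = 93.13.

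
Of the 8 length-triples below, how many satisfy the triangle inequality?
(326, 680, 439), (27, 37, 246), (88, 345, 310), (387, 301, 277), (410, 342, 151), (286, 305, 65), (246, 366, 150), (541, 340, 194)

6

(326,439,680): 326+439 > 680 → valid
(27,37,246): 27+37 ≤ 246 → not valid
(88,310,345): 88+310 > 345 → valid
(277,301,387): 277+301 > 387 → valid
(151,342,410): 151+342 > 410 → valid
(65,286,305): 65+286 > 305 → valid
(150,246,366): 150+246 > 366 → valid
(194,340,541): 194+340 ≤ 541 → not valid
6 of the 8 triples form a triangle.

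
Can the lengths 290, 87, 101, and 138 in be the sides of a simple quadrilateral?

A quadrilateral exists iff every side is shorter than the sum of the others — equivalently, the longest side is less than the sum of the rest.
Longest side 290 < 326 (sum of the remaining 3), so yes.

Yes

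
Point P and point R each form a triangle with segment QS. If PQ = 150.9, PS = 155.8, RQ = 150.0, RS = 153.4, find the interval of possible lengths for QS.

From triangle PQS: |150.9 − 155.8| < QS < 150.9 + 155.8, i.e. 4.9 < QS < 306.7.
From triangle RQS: 3.4 < QS < 303.4.
Both must hold, so QS lies in the intersection.

4.9 < QS < 303.4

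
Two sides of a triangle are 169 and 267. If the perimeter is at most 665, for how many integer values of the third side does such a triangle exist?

Triangle inequality: 98 < x < 436. Perimeter ≤ 665 gives x ≤ 665 − 169 − 267 = 229.
So 98 < x ≤ 229; integers 99 through 229: 131 values.

131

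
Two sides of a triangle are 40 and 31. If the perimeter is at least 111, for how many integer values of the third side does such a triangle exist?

31

Triangle inequality: 9 < x < 71. Perimeter ≥ 111 gives x ≥ 111 − 40 − 31 = 40.
So 40 ≤ x < 71; integers 40 through 70: 31 values.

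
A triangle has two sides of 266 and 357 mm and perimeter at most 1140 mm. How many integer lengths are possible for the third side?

Triangle inequality: 91 < x < 623. Perimeter ≤ 1140 gives x ≤ 1140 − 266 − 357 = 517.
So 91 < x ≤ 517; integers 92 through 517: 426 values.

426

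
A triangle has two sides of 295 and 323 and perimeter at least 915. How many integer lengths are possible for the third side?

321

Triangle inequality: 28 < x < 618. Perimeter ≥ 915 gives x ≥ 915 − 295 − 323 = 297.
So 297 ≤ x < 618; integers 297 through 617: 321 values.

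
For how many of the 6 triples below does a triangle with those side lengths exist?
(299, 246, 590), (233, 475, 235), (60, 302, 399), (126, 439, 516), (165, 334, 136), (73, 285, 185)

(246,299,590): 246+299 ≤ 590 → not valid
(233,235,475): 233+235 ≤ 475 → not valid
(60,302,399): 60+302 ≤ 399 → not valid
(126,439,516): 126+439 > 516 → valid
(136,165,334): 136+165 ≤ 334 → not valid
(73,185,285): 73+185 ≤ 285 → not valid
1 of the 6 triples forms a triangle.

1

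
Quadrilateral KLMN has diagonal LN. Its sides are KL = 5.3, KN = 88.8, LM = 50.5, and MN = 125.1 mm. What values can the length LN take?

From triangle KLN: |5.3 − 88.8| < LN < 5.3 + 88.8, i.e. 83.5 < LN < 94.1.
From triangle MLN: 74.6 < LN < 175.6.
Both must hold, so LN lies in the intersection.

83.5 < LN < 94.1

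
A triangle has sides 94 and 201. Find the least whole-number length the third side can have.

108

The third side must be strictly greater than |94 − 201| = 107.
The smallest integer above 107 is 108.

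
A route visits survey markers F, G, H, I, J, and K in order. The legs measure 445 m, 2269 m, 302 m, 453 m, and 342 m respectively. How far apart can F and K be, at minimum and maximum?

727 ≤ FK ≤ 3811 m

The maximum is all hops collinear in one direction: 445 + 2269 + 302 + 453 + 342 = 3811.
The longest hop is 2269; the others sum to 1542. Folding the others back against it leaves at least 2269 − 1542 = 727.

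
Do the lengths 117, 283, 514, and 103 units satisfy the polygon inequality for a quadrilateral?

For a quadrilateral, each side must be shorter than the sum of the others.
Here the longest side is 514, but the remaining 3 sides sum to only 503.

No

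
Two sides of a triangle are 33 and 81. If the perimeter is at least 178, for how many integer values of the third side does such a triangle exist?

Triangle inequality: 48 < x < 114. Perimeter ≥ 178 gives x ≥ 178 − 33 − 81 = 64.
So 64 ≤ x < 114; integers 64 through 113: 50 values.

50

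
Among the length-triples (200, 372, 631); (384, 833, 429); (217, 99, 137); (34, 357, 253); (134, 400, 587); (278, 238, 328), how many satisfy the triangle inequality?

2

(200,372,631): 200+372 ≤ 631 → not valid
(384,429,833): 384+429 ≤ 833 → not valid
(99,137,217): 99+137 > 217 → valid
(34,253,357): 34+253 ≤ 357 → not valid
(134,400,587): 134+400 ≤ 587 → not valid
(238,278,328): 238+278 > 328 → valid
2 of the 6 triples form a triangle.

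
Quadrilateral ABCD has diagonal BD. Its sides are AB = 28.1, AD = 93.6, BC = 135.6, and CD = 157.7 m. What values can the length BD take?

From triangle ABD: |28.1 − 93.6| < BD < 28.1 + 93.6, i.e. 65.5 < BD < 121.7.
From triangle CBD: 22.1 < BD < 293.3.
Both must hold, so BD lies in the intersection.

65.5 < BD < 121.7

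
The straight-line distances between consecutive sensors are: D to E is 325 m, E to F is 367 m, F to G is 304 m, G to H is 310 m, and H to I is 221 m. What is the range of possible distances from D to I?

0 ≤ DI ≤ 1527 m

The maximum is all hops collinear in one direction: 325 + 367 + 304 + 310 + 221 = 1527.
The longest hop is 367; the others sum to 1160. Since 367 ≤ 1160, the path can fold back on itself completely, so the minimum distance is 0.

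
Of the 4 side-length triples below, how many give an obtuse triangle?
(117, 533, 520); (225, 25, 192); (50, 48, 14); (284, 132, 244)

1

(117,533,520): 117²+520² = 284089 = 533² → right
(225,25,192): 25+192 ≤ 225, not a triangle
(50,48,14): 14²+48² = 2500 = 50² → right
(284,132,244): 132²+244² = 76960 < 80656 = 284² → obtuse
1 of the 4 is obtuse.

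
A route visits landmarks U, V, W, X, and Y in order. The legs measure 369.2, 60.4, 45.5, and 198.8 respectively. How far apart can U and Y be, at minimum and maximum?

The maximum is all hops collinear in one direction: 369.2 + 60.4 + 45.5 + 198.8 = 673.9.
The longest hop is 369.2; the others sum to 304.7. Folding the others back against it leaves at least 369.2 − 304.7 = 64.5.

64.5 ≤ UY ≤ 673.9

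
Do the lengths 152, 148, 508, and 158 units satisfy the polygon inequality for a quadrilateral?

For a quadrilateral, each side must be shorter than the sum of the others.
Here the longest side is 508, but the remaining 3 sides sum to only 458.

No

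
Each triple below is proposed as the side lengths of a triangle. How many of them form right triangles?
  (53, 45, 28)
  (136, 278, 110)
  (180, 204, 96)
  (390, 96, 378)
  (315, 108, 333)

(53,45,28): 28²+45² = 2809 = 53² → right
(136,278,110): 110+136 ≤ 278, not a triangle
(180,204,96): 96²+180² = 41616 = 204² → right
(390,96,378): 96²+378² = 152100 = 390² → right
(315,108,333): 108²+315² = 110889 = 333² → right
4 of the 5 are right.

4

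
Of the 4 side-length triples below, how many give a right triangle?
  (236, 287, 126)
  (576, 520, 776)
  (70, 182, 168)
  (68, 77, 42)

(236,287,126): 126²+236² = 71572 < 82369 = 287² → obtuse
(576,520,776): 520²+576² = 602176 = 776² → right
(70,182,168): 70²+168² = 33124 = 182² → right
(68,77,42): 42²+68² = 6388 > 5929 = 77² → acute
2 of the 4 are right.

2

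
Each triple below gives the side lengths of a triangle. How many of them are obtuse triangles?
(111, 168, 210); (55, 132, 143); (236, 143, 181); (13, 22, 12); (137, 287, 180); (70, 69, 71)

4

(111,168,210): 111²+168² = 40545 < 44100 = 210² → obtuse
(55,132,143): 55²+132² = 20449 = 143² → right
(236,143,181): 143²+181² = 53210 < 55696 = 236² → obtuse
(13,22,12): 12²+13² = 313 < 484 = 22² → obtuse
(137,287,180): 137²+180² = 51169 < 82369 = 287² → obtuse
(70,69,71): 69²+70² = 9661 > 5041 = 71² → acute
4 of the 6 are obtuse.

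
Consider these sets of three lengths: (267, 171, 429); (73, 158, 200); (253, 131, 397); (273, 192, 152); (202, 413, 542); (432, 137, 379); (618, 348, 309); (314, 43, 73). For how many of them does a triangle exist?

6

(171,267,429): 171+267 > 429 → valid
(73,158,200): 73+158 > 200 → valid
(131,253,397): 131+253 ≤ 397 → not valid
(152,192,273): 152+192 > 273 → valid
(202,413,542): 202+413 > 542 → valid
(137,379,432): 137+379 > 432 → valid
(309,348,618): 309+348 > 618 → valid
(43,73,314): 43+73 ≤ 314 → not valid
6 of the 8 triples form a triangle.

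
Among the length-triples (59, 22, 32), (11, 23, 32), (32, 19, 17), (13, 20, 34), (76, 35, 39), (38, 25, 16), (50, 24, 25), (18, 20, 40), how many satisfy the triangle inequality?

(22,32,59): 22+32 ≤ 59 → not valid
(11,23,32): 11+23 > 32 → valid
(17,19,32): 17+19 > 32 → valid
(13,20,34): 13+20 ≤ 34 → not valid
(35,39,76): 35+39 ≤ 76 → not valid
(16,25,38): 16+25 > 38 → valid
(24,25,50): 24+25 ≤ 50 → not valid
(18,20,40): 18+20 ≤ 40 → not valid
3 of the 8 triples form a triangle.

3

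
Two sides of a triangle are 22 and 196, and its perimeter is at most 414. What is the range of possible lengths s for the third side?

174 < s ≤ 196

Triangle inequality alone gives 174 < s < 218.
The perimeter condition gives s ≤ 414 − 22 − 196 = 196.
Intersecting the two: 174 < s ≤ 196.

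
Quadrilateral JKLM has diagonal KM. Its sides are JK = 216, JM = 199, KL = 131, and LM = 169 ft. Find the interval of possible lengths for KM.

From triangle JKM: |216 − 199| < KM < 216 + 199, i.e. 17 < KM < 415.
From triangle LKM: 38 < KM < 300.
Both must hold, so KM lies in the intersection.

38 < KM < 300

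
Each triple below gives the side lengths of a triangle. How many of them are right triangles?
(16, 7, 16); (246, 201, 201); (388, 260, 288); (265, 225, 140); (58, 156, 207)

2

(16,7,16): 7²+16² = 305 > 256 = 16² → acute
(246,201,201): 201²+201² = 80802 > 60516 = 246² → acute
(388,260,288): 260²+288² = 150544 = 388² → right
(265,225,140): 140²+225² = 70225 = 265² → right
(58,156,207): 58²+156² = 27700 < 42849 = 207² → obtuse
2 of the 5 are right.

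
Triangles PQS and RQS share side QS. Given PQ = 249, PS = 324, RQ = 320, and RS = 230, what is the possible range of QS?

From triangle PQS: |249 − 324| < QS < 249 + 324, i.e. 75 < QS < 573.
From triangle RQS: 90 < QS < 550.
Both must hold, so QS lies in the intersection.

90 < QS < 550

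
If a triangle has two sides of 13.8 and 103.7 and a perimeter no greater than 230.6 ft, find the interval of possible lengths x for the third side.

89.9 < x ≤ 113.1 ft

Triangle inequality alone gives 89.9 < x < 117.5.
The perimeter condition gives x ≤ 230.6 − 13.8 − 103.7 = 113.1.
Intersecting the two: 89.9 < x ≤ 113.1.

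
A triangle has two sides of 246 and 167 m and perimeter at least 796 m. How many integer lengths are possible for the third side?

30

Triangle inequality: 79 < x < 413. Perimeter ≥ 796 gives x ≥ 796 − 246 − 167 = 383.
So 383 ≤ x < 413; integers 383 through 412: 30 values.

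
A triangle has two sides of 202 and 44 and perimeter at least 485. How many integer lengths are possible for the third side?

Triangle inequality: 158 < x < 246. Perimeter ≥ 485 gives x ≥ 485 − 202 − 44 = 239.
So 239 ≤ x < 246; integers 239 through 245: 7 values.

7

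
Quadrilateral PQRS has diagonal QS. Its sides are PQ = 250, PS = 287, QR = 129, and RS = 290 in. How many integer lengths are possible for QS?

From triangle PQS: 37 < QS < 537.
From triangle RQS: 161 < QS < 419.
Intersection: 161 < QS < 419, so integers 162 through 418: 257 values.

257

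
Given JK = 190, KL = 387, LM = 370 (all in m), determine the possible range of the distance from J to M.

0 ≤ JM ≤ 947 m

The maximum is all hops collinear in one direction: 190 + 387 + 370 = 947.
The longest hop is 387; the others sum to 560. Since 387 ≤ 560, the path can fold back on itself completely, so the minimum distance is 0.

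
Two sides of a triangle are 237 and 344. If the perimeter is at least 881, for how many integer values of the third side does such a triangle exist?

281

Triangle inequality: 107 < x < 581. Perimeter ≥ 881 gives x ≥ 881 − 237 − 344 = 300.
So 300 ≤ x < 581; integers 300 through 580: 281 values.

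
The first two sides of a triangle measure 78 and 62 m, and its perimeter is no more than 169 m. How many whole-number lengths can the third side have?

Triangle inequality: 16 < x < 140. Perimeter ≤ 169 gives x ≤ 169 − 78 − 62 = 29.
So 16 < x ≤ 29; integers 17 through 29: 13 values.

13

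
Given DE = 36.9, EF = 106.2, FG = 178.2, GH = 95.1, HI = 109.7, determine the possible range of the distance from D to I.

The maximum is all hops collinear in one direction: 36.9 + 106.2 + 178.2 + 95.1 + 109.7 = 526.1.
The longest hop is 178.2; the others sum to 347.9. Since 178.2 ≤ 347.9, the path can fold back on itself completely, so the minimum distance is 0.

0 ≤ DI ≤ 526.1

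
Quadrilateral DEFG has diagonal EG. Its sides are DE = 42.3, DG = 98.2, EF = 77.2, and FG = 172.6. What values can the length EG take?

From triangle DEG: |42.3 − 98.2| < EG < 42.3 + 98.2, i.e. 55.9 < EG < 140.5.
From triangle FEG: 95.4 < EG < 249.8.
Both must hold, so EG lies in the intersection.

95.4 < EG < 140.5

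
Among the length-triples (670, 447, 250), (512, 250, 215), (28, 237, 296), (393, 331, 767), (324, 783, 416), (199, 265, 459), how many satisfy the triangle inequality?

(250,447,670): 250+447 > 670 → valid
(215,250,512): 215+250 ≤ 512 → not valid
(28,237,296): 28+237 ≤ 296 → not valid
(331,393,767): 331+393 ≤ 767 → not valid
(324,416,783): 324+416 ≤ 783 → not valid
(199,265,459): 199+265 > 459 → valid
2 of the 6 triples form a triangle.

2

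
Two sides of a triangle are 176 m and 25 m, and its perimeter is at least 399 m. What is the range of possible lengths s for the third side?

198 ≤ s < 201 m

Triangle inequality alone gives 151 < s < 201.
The perimeter condition gives s ≥ 399 − 176 − 25 = 198.
Intersecting the two: 198 ≤ s < 201.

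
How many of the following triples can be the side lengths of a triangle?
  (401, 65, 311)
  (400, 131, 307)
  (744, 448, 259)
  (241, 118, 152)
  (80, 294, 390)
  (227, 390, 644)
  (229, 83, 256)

(65,311,401): 65+311 ≤ 401 → not valid
(131,307,400): 131+307 > 400 → valid
(259,448,744): 259+448 ≤ 744 → not valid
(118,152,241): 118+152 > 241 → valid
(80,294,390): 80+294 ≤ 390 → not valid
(227,390,644): 227+390 ≤ 644 → not valid
(83,229,256): 83+229 > 256 → valid
3 of the 7 triples form a triangle.

3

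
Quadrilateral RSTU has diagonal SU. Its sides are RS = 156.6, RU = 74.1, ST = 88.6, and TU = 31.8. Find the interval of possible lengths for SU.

From triangle RSU: |156.6 − 74.1| < SU < 156.6 + 74.1, i.e. 82.5 < SU < 230.7.
From triangle TSU: 56.8 < SU < 120.4.
Both must hold, so SU lies in the intersection.

82.5 < SU < 120.4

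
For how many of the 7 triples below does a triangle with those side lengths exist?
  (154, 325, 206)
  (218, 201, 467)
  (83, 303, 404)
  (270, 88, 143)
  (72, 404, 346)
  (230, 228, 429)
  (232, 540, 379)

(154,206,325): 154+206 > 325 → valid
(201,218,467): 201+218 ≤ 467 → not valid
(83,303,404): 83+303 ≤ 404 → not valid
(88,143,270): 88+143 ≤ 270 → not valid
(72,346,404): 72+346 > 404 → valid
(228,230,429): 228+230 > 429 → valid
(232,379,540): 232+379 > 540 → valid
4 of the 7 triples form a triangle.

4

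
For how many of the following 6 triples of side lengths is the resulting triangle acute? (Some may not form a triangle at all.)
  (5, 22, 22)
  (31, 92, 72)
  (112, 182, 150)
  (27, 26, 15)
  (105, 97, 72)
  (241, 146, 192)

(5,22,22): 5²+22² = 509 > 484 = 22² → acute
(31,92,72): 31²+72² = 6145 < 8464 = 92² → obtuse
(112,182,150): 112²+150² = 35044 > 33124 = 182² → acute
(27,26,15): 15²+26² = 901 > 729 = 27² → acute
(105,97,72): 72²+97² = 14593 > 11025 = 105² → acute
(241,146,192): 146²+192² = 58180 > 58081 = 241² → acute
5 of the 6 are acute.

5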